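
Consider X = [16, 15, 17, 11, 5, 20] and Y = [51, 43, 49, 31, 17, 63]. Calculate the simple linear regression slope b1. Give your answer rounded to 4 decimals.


The sample means are xbar = 14.0000 and ybar = 42.3333.
Compute S_xx = 140.0000 and S_xy = 424.0000.
Slope b1 = S_xy / S_xx = 424.0000 / 140.0000 = 3.0286.

3.0286


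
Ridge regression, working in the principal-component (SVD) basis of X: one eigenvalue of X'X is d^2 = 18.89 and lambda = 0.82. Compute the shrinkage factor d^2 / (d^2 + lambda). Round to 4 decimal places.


Compute the denominator: 18.89 + 0.82 = 19.7100.
Shrinkage factor = 18.89 / 19.7100 = 0.9584.

0.9584


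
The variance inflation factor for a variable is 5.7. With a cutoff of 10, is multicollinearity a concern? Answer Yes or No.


Check: VIF = 5.7 vs threshold = 10.
Since 5.7 < 10, the answer is No.

No


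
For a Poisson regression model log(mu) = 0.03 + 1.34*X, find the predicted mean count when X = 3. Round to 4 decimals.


eta = 0.03 + 1.34 * 3 = 4.0500.
mu = exp(4.0500) = 57.3975.

57.3975


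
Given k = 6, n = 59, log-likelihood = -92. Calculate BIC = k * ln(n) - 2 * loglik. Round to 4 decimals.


Compute k*ln(n) = 6*ln(59) = 6*4.077537 = 24.465222.
Then -2*loglik = 184.
BIC = 24.465222 + 184 = 208.465222, which rounds to 208.4652.

208.4652


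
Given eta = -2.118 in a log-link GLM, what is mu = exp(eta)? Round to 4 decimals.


mu = exp(eta) = exp(-2.118).
= 0.1203.

0.1203


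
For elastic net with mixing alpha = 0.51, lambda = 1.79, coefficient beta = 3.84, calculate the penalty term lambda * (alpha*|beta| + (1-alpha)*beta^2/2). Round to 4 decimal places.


alpha * |beta| = 0.51 * 3.84 = 1.9584.
(1-alpha) * beta^2/2 = 0.49 * 14.7456/2 = 3.6127.
Total = 1.79 * (1.9584 + 3.6127) = 9.9722.

9.9722


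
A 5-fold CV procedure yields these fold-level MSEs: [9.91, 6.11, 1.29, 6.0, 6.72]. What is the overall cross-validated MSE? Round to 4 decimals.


Add all fold MSEs: 30.0300.
Divide by k = 5: 30.0300/5 = 6.0060.

6.0060


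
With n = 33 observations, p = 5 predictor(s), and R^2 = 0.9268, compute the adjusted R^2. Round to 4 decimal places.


Using the formula:
(1 - 0.9268) = 0.0732.
Multiply by 32/27: 0.0732 * 32 = 2.3424, then 2.3424 / 27 = 0.0868.
Adj R^2 = 1 - 0.0868 = 0.9132.

0.9132


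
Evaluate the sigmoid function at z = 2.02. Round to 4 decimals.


First, exp(-2.0200) = 0.1327.
Then sigma(z) = 1/(1 + 0.1327) = 0.8829.

0.8829


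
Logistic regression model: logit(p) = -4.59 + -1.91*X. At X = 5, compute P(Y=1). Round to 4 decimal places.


Linear predictor: z = -4.59 + -1.91 * 5 = -14.1400.
P = 1/(1 + exp(14.1400)) = 1/(1 + 1383324.1985) = 0.0000.

0.0000


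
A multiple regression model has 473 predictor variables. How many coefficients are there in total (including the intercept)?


Including the intercept, the model has 473 predictor coefficients + 1 intercept.
Total = 474.

474


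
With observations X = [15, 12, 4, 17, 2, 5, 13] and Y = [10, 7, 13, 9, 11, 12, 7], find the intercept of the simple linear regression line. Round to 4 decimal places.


First find the slope: b1 = -0.2757.
Means: xbar = 9.7143, ybar = 9.8571.
b0 = ybar - b1 * xbar = 9.8571 - -0.2757 * 9.7143 = 12.5351.

12.5351


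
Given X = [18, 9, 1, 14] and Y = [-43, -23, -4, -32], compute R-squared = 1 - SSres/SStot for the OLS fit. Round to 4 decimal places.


Fit the OLS line: b0 = -1.8913, b1 = -2.2484.
SSres = 3.0621.
SStot = 817.0000.
R^2 = 1 - 3.0621/817.0000 = 0.9963.

0.9963


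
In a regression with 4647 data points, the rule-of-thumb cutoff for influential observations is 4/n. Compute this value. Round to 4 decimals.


Using the rule of thumb:
Threshold = 4 / 4647 = 0.0009.

0.0009


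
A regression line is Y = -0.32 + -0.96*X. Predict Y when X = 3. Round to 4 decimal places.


Plug X = 3 into Y = -0.32 + -0.96*X:
Y = -0.32 + -2.8800 = -3.2000.

-3.2000


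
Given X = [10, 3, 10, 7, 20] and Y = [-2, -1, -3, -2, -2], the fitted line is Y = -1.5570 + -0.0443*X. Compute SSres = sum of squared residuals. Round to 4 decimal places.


For each point, residual = actual - predicted.
Residuals: [0.0000, 0.6899, -1.0000, -0.1329, 0.4430].
Sum of squared residuals = 1.6899.

1.6899


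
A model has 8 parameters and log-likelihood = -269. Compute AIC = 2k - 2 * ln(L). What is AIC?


AIC = 2k - 2*loglik = 2(8) - 2(-269).
= 16 + 538 = 554.

554


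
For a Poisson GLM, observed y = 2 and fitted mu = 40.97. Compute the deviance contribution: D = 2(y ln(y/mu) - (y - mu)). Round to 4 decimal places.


y/mu = 2/40.97 = 0.048816 (approx.), and ln(2/40.97) = -3.019693.
y * ln(y/mu) = 2 * -3.019693 = -6.039386.
y - mu = -38.97.
D = 2 * (-6.039386 - -38.97) = 65.861228, which rounds to 65.8612.

65.8612


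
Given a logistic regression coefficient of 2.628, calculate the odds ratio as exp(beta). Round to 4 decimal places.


exp(2.628) = 13.8461.
So the odds ratio is 13.8461.

13.8461


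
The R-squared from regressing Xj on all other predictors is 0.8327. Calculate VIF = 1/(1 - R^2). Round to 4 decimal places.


Denominator: 1 - 0.8327 = 0.1673.
VIF = 1 / 0.1673 = 5.9773.

5.9773


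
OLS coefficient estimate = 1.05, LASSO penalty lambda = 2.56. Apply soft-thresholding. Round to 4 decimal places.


Absolute value: |1.05| = 1.05.
Compare to lambda = 2.56.
Since |beta| <= lambda, the coefficient is set to 0.

0.0000


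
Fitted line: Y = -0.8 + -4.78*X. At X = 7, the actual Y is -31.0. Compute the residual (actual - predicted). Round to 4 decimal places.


Compute yhat = -0.8 + (-4.78)(7) = -34.2600.
Residual = actual - predicted = -31.0 - -34.2600 = 3.2600.

3.2600


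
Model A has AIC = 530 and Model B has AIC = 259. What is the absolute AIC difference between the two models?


Compute |530 - 259| = 271.
Model B has the smaller AIC.

271


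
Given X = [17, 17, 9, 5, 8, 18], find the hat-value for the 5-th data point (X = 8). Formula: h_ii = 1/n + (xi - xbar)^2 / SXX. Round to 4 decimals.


n = 6, xbar = 12.3333.
SXX = sum((xi - xbar)^2) = 159.3333.
h = 1/6 + (8 - 12.3333)^2 / 159.3333 = 0.2845.

0.2845


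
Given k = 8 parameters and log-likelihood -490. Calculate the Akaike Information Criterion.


AIC = 2k - 2*loglik = 2(8) - 2(-490).
= 16 + 980 = 996.

996


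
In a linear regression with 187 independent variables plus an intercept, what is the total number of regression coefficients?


Including the intercept, the model has 187 predictor coefficients + 1 intercept.
Total = 188.

188


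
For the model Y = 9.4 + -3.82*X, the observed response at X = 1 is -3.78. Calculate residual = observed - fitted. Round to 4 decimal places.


Compute yhat = 9.4 + (-3.82)(1) = 5.5800.
Residual = actual - predicted = -3.78 - 5.5800 = -9.3600.

-9.3600


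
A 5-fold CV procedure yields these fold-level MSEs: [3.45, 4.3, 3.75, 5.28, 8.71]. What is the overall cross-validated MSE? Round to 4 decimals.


Add all fold MSEs: 25.4900.
Divide by k = 5: 25.4900/5 = 5.0980.

5.0980


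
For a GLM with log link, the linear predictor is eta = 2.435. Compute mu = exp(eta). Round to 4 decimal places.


The inverse log link gives:
mu = exp(2.435) = 11.4158.

11.4158


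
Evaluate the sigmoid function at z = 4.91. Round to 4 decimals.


First, exp(-4.9100) = 0.0074.
Then sigma(z) = 1/(1 + 0.0074) = 0.9927.

0.9927


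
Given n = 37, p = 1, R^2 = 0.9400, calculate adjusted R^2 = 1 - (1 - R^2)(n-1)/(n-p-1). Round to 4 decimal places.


Plug in: Adj R^2 = 1 - (1 - 0.9400) * 36/35.
= 1 - 0.0600 * 36/35
= 1 - 2.1600 / 35
= 1 - 0.0617 = 0.9383.

0.9383


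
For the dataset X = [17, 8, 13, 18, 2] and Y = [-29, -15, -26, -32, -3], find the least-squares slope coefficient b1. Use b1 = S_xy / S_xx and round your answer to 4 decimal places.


Calculate xbar = 11.6000, ybar = -21.0000.
S_xx = 177.2000, S_xy = -315.0000.
Using b1 = S_xy / S_xx = -315.0000 / 177.2000, we get b1 = -1.7777.

-1.7777


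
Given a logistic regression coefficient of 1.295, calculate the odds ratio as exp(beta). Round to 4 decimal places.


The odds ratio is computed as:
OR = e^(1.295) = 3.6510.

3.6510


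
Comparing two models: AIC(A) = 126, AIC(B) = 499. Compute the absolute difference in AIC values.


Compute |126 - 499| = 373.
Model A has the smaller AIC.

373


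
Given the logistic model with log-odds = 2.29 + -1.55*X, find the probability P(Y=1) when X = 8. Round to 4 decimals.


z = 2.29 + -1.55 * 8 = -10.1100.
Sigmoid: P = 1 / (1 + exp(10.1100)) = 0.0000.

0.0000


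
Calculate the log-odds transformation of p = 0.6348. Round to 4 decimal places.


Compute the odds: 0.6348/0.3652 = 1.7382.
Take the natural log: ln(1.7382) = 0.5529.

0.5529


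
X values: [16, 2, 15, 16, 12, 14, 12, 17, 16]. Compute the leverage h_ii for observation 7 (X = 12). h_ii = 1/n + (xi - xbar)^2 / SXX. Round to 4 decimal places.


n = 9, xbar = 13.3333.
SXX = sum((xi - xbar)^2) = 170.0000.
h = 1/9 + (12 - 13.3333)^2 / 170.0000 = 0.1216.

0.1216


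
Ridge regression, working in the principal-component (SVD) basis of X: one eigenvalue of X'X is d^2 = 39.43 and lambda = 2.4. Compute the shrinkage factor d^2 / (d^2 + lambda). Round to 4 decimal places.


Denominator = d^2 + lambda = 39.43 + 2.4 = 41.8300.
Shrinkage = 39.43 / 41.8300 = 0.9426.

0.9426


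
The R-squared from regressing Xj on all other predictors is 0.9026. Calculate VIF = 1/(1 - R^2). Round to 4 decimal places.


Denominator: 1 - 0.9026 = 0.0974.
VIF = 1 / 0.0974 = 10.2669.

10.2669


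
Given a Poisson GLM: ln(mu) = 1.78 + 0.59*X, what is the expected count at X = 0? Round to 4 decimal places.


eta = 1.78 + 0.59 * 0 = 1.7800.
mu = exp(1.7800) = 5.9299.

5.9299


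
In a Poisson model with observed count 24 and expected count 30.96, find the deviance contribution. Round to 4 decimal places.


First: ln(24/30.96) = -0.254642.
Then: 24 * -0.254642 = -6.111408.
y - mu = 24 - 30.96 = -6.96.
D = 2(-6.111408 - -6.96) = 1.697184, which rounds to 1.6972.

1.6972


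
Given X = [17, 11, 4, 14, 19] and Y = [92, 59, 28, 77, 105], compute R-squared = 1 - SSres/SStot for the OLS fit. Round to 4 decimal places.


The fitted line is Y = 5.7870 + 5.1087*X.
SSres = 17.1696, SStot = 3618.8000.
R^2 = 1 - SSres/SStot = 0.9953.

0.9953


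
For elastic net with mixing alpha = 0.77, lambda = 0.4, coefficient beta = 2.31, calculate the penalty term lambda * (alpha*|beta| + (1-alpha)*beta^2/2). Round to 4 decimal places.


L1 component = 0.77 * |2.31| = 1.7787.
L2 component = 0.23 * 2.31^2 / 2 = 0.6137.
Penalty = 0.4 * (1.7787 + 0.6137) = 0.4 * 2.3924 = 0.9569.

0.9569


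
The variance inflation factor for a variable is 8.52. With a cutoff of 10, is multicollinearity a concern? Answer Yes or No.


Compare VIF = 8.52 to the threshold of 10.
8.52 < 10, so the answer is No.

No


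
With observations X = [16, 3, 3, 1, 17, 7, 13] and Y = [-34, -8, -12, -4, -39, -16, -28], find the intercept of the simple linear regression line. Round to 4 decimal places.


Compute b1 = -2.0112 from the OLS formula.
With xbar = 8.5714 and ybar = -20.1429, the intercept is:
b0 = -20.1429 - -2.0112 * 8.5714 = -2.9039.

-2.9039


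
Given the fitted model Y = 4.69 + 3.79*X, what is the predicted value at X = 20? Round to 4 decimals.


Predicted value:
Y = 4.69 + (3.79)(20) = 4.69 + 75.8000 = 80.4900.

80.4900


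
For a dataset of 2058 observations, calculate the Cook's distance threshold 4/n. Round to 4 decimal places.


The threshold is 4/n.
4/2058 = 0.0019.

0.0019


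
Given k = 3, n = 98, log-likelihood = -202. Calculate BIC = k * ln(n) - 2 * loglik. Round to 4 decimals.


ln(98) = 4.584967.
k * ln(n) = 3 * 4.584967 = 13.754901.
-2L = 404.
BIC = 13.754901 + 404 = 417.754901, which rounds to 417.7549.

417.7549


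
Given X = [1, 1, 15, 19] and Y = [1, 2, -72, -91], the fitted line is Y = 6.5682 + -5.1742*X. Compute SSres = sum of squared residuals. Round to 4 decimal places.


Predicted values from Y = 6.5682 + -5.1742*X.
Residuals: [-0.3940, 0.6060, -0.9552, 0.7416].
SSres = 1.9848.

1.9848


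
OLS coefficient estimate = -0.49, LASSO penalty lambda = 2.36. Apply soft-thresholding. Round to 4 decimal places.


|beta_OLS| = 0.49.
lambda = 2.36.
Since |beta| <= lambda, the coefficient is set to 0.
Result = 0.0000.

0.0000


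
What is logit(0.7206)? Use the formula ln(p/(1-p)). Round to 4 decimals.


Compute the odds: 0.7206/0.2794 = 2.5791.
Take the natural log: ln(2.5791) = 0.9474.

0.9474


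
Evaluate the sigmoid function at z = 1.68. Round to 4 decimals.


Compute exp(-1.6800) = 0.1864.
Sigmoid = 1 / (1 + 0.1864) = 1 / 1.1864 = 0.8429.

0.8429


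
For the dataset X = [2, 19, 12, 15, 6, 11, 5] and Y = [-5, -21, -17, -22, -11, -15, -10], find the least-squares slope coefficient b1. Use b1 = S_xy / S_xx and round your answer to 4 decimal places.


Calculate xbar = 10.0000, ybar = -14.4286.
S_xx = 216.0000, S_xy = -214.0000.
Using b1 = S_xy / S_xx = -214.0000 / 216.0000, we get b1 = -0.9907.

-0.9907


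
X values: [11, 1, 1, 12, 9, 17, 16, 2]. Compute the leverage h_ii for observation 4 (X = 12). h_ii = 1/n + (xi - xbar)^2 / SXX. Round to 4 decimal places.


Mean of X: xbar = 8.6250.
SXX = 301.8750.
For X = 12: h = 1/8 + (12 - 8.6250)^2/301.8750 = 0.1627.

0.1627


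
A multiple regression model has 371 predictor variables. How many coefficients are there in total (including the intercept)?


Including the intercept, the model has 371 predictor coefficients + 1 intercept.
Total = 372.

372


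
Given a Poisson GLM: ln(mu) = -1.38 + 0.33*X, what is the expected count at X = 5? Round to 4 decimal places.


eta = -1.38 + 0.33 * 5 = 0.2700.
mu = exp(0.2700) = 1.3100.

1.3100


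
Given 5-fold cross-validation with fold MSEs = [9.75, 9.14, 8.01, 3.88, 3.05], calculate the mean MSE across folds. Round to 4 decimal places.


Total MSE across folds = 33.8300.
CV-MSE = 33.8300/5 = 6.7660.

6.7660


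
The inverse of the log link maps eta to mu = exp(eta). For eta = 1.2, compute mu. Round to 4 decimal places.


Apply the inverse link:
mu = e^1.2 = 3.3201.

3.3201


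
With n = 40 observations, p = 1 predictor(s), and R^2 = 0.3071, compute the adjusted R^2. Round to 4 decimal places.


Using the formula:
(1 - 0.3071) = 0.6929.
Multiply by 39/38: 0.6929 * 39 = 27.0231, then 27.0231 / 38 = 0.7111.
Adj R^2 = 1 - 0.7111 = 0.2889.

0.2889


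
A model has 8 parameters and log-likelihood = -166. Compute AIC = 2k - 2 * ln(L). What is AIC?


AIC = 2k - 2*loglik = 2(8) - 2(-166).
= 16 + 332 = 348.

348


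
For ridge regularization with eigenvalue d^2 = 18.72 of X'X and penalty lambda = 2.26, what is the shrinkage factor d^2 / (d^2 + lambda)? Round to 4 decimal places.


Denominator = d^2 + lambda = 18.72 + 2.26 = 20.9800.
Shrinkage = 18.72 / 20.9800 = 0.8923.

0.8923


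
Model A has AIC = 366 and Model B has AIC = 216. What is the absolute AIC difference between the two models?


|AIC_A - AIC_B| = |366 - 216| = 150.
Model B is preferred (lower AIC).

150


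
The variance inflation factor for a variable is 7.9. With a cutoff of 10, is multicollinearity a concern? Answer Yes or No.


The threshold is 10.
VIF = 7.9 is < 10.
Multicollinearity indication: No.

No


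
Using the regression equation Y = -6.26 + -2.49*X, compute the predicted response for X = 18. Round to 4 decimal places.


Substitute X = 18 into the equation:
Y = -6.26 + -2.49 * 18 = -6.26 + -44.8200 = -51.0800.

-51.0800


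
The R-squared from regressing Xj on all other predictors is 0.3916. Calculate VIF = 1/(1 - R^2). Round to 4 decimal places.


VIF = 1 / (1 - 0.3916).
= 1 / 0.6084 = 1.6437.

1.6437


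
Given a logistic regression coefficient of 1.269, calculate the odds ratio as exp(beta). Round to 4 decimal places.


Odds ratio = exp(beta) = exp(1.269).
= 3.5573.

3.5573


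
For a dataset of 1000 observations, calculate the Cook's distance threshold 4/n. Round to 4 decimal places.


The threshold is 4/n.
4/1000 = 0.0040.

0.0040


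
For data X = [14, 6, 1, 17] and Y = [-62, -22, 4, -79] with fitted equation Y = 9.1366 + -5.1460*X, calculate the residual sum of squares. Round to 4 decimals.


Compute predicted values, then residuals = yi - yhat_i.
Residuals: [0.9074, -0.2606, 0.0094, -0.6546].
SSres = sum(residual^2) = 1.3199.

1.3199


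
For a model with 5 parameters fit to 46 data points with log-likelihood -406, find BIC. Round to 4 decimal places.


ln(46) = 3.828641.
k * ln(n) = 5 * 3.828641 = 19.143205.
-2L = 812.
BIC = 19.143205 + 812 = 831.143205, which rounds to 831.1432.

831.1432


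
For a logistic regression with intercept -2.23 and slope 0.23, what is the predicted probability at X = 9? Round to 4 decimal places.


Compute z = -2.23 + (0.23)(9) = -0.1600.
exp(-z) = 1.1735.
P = 1/(1 + 1.1735) = 0.4601.

0.4601


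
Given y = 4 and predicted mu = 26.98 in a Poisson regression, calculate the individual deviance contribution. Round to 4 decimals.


Compute y*ln(y/mu) = 4*ln(4/26.98) = 4*-1.908801 = -7.635204.
y - mu = -22.98.
D = 2*(-7.635204 - (-22.98)) = 30.689592, which rounds to 30.6896.

30.6896


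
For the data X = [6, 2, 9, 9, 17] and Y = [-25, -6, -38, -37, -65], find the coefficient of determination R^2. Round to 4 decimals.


The fitted line is Y = -0.7508 + -3.8894*X.
SSres = 17.3185, SStot = 1850.8000.
R^2 = 1 - SSres/SStot = 0.9906.

0.9906


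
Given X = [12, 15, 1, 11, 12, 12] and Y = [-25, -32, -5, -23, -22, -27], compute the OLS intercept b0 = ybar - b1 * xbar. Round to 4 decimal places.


The slope is b1 = -1.8638.
Sample means are xbar = 10.5000 and ybar = -22.3333.
Intercept: b0 = -22.3333 - (-1.8638)(10.5000) = -2.7631.

-2.7631


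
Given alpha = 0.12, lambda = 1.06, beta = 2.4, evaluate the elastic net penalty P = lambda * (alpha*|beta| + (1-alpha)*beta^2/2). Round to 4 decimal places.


L1 component = 0.12 * |2.4| = 0.2880.
L2 component = 0.88 * 2.4^2 / 2 = 2.5344.
Penalty = 1.06 * (0.2880 + 2.5344) = 1.06 * 2.8224 = 2.9917.

2.9917


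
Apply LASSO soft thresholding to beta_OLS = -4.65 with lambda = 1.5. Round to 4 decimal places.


|beta_OLS| = 4.65.
lambda = 1.5.
Since |beta| > lambda, coefficient = sign(beta)*(|beta| - lambda) = -3.1500.
Result = -3.1500.

-3.1500


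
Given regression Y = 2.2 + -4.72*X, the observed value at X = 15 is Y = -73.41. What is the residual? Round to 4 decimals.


Predicted = 2.2 + -4.72 * 15 = -68.6000.
Residual = -73.41 - -68.6000 = -4.8100.

-4.8100


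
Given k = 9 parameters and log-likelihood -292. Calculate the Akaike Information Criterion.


Compute:
2k = 2*9 = 18.
-2*loglik = -2*(-292) = 584.
AIC = 18 + 584 = 602.

602


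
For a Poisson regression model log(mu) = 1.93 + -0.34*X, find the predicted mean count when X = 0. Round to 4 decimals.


Compute eta = 1.93 + -0.34 * 0 = 1.9300.
Apply inverse link: mu = e^1.9300 = 6.8895.

6.8895


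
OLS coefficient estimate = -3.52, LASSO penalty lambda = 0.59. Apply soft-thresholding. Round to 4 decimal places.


Check: |-3.52| = 3.52 vs lambda = 0.59.
Since |beta| > lambda, coefficient = sign(beta)*(|beta| - lambda) = -2.9300.
Soft-thresholded coefficient = -2.9300.

-2.9300


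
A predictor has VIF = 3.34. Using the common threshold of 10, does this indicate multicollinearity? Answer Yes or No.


The threshold is 10.
VIF = 3.34 is < 10.
Multicollinearity indication: No.

No


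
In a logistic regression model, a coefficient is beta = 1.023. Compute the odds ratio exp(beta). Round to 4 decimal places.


exp(1.023) = 2.7815.
So the odds ratio is 2.7815.

2.7815


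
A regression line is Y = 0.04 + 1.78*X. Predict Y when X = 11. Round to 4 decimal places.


Predicted value:
Y = 0.04 + (1.78)(11) = 0.04 + 19.5800 = 19.6200.

19.6200


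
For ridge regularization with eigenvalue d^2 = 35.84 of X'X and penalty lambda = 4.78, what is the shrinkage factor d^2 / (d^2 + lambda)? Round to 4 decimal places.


Compute the denominator: 35.84 + 4.78 = 40.6200.
Shrinkage factor = 35.84 / 40.6200 = 0.8823.

0.8823


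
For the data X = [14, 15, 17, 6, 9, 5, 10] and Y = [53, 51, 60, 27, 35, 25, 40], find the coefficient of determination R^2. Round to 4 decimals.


After computing the OLS fit (b0=9.9414, b1=2.9133):
SSres = 15.0462, SStot = 1091.7143.
R^2 = 1 - 15.0462/1091.7143 = 0.9862.

0.9862


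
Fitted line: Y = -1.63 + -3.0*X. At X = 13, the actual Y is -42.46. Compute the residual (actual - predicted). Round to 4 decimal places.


Compute yhat = -1.63 + (-3.0)(13) = -40.6300.
Residual = actual - predicted = -42.46 - -40.6300 = -1.8300.

-1.8300


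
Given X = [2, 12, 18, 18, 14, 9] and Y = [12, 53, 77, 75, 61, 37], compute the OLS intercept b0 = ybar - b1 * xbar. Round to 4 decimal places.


The slope is b1 = 4.0604.
Sample means are xbar = 12.1667 and ybar = 52.5000.
Intercept: b0 = 52.5000 - (4.0604)(12.1667) = 3.0983.

3.0983


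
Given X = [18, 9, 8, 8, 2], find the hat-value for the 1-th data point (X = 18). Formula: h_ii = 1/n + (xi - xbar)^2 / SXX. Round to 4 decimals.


n = 5, xbar = 9.0000.
SXX = sum((xi - xbar)^2) = 132.0000.
h = 1/5 + (18 - 9.0000)^2 / 132.0000 = 0.8136.

0.8136


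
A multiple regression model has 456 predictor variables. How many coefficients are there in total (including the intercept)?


Each predictor gets one coefficient, plus one intercept.
Total parameters = 456 + 1 = 457.

457


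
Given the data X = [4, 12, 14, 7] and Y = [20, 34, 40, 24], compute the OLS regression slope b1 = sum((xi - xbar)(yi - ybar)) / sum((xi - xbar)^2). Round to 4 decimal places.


The sample means are xbar = 9.2500 and ybar = 29.5000.
Compute S_xx = 62.7500 and S_xy = 124.5000.
Slope b1 = S_xy / S_xx = 124.5000 / 62.7500 = 1.9841.

1.9841


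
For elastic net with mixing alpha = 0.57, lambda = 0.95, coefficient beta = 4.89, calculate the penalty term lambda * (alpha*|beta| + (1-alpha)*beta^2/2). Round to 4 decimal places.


L1 component = 0.57 * |4.89| = 2.7873.
L2 component = 0.43 * 4.89^2 / 2 = 5.1411.
Penalty = 0.95 * (2.7873 + 5.1411) = 0.95 * 7.9284 = 7.5320.

7.5320


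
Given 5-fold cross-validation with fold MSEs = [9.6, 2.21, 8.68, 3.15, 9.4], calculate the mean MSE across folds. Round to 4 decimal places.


Total MSE across folds = 33.0400.
CV-MSE = 33.0400/5 = 6.6080.

6.6080


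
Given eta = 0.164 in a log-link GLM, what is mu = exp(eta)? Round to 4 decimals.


mu = exp(eta) = exp(0.164).
= 1.1782.

1.1782


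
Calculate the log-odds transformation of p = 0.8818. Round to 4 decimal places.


Compute the odds: 0.8818/0.1182 = 7.4602.
Take the natural log: ln(7.4602) = 2.0096.

2.0096


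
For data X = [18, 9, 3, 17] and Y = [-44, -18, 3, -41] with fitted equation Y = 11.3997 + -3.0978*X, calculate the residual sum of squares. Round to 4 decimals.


Predicted values from Y = 11.3997 + -3.0978*X.
Residuals: [0.3607, -1.5195, 0.8937, 0.2629].
SSres = 3.3068.

3.3068


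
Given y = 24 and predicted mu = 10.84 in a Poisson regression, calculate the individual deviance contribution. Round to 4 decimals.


Compute y*ln(y/mu) = 24*ln(24/10.84) = 24*0.794811 = 19.075464.
y - mu = 13.16.
D = 2*(19.075464 - (13.16)) = 11.830928, which rounds to 11.8309.

11.8309


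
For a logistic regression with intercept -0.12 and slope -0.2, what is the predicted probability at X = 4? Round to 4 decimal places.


Compute z = -0.12 + (-0.2)(4) = -0.9200.
exp(-z) = 2.5093.
P = 1/(1 + 2.5093) = 0.2850.

0.2850


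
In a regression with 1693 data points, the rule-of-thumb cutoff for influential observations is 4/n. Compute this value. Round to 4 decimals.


Using the rule of thumb:
Threshold = 4 / 1693 = 0.0024.

0.0024


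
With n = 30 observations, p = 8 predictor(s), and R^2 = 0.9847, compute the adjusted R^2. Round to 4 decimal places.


Plug in: Adj R^2 = 1 - (1 - 0.9847) * 29/21.
= 1 - 0.0153 * 29/21
= 1 - 0.4437 / 21
= 1 - 0.0211 = 0.9789.

0.9789


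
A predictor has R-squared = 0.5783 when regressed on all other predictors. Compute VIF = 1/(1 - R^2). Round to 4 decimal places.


Denominator: 1 - 0.5783 = 0.4217.
VIF = 1 / 0.4217 = 2.3714.

2.3714


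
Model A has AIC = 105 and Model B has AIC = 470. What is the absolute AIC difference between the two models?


Absolute difference = |105 - 470| = 365.
The model with lower AIC (A) is preferred.

365


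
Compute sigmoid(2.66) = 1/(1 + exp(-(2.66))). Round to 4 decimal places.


Compute exp(-2.6600) = 0.0699.
Sigmoid = 1 / (1 + 0.0699) = 1 / 1.0699 = 0.9346.

0.9346


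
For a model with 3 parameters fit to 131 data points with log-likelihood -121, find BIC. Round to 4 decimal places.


k * ln(n) = 3 * ln(131) = 3 * 4.875197 = 14.625591.
-2 * loglik = -2 * (-121) = 242.
BIC = 14.625591 + 242 = 256.625591, which rounds to 256.6256.

256.6256


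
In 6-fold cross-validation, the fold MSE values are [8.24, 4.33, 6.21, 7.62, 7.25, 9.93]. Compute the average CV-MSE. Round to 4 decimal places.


Sum of fold MSEs = 43.5800.
Average = 43.5800 / 6 = 7.2633.

7.2633


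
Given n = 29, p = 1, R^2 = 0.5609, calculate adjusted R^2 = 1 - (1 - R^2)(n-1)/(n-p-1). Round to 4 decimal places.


Plug in: Adj R^2 = 1 - (1 - 0.5609) * 28/27.
= 1 - 0.4391 * 28/27
= 1 - 12.2948 / 27
= 1 - 0.4554 = 0.5446.

0.5446


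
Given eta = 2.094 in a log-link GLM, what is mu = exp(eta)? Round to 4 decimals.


The inverse log link gives:
mu = exp(2.094) = 8.1173.

8.1173


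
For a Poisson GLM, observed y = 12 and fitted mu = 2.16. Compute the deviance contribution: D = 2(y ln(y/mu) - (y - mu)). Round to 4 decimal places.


First: ln(12/2.16) = 1.714798.
Then: 12 * 1.714798 = 20.577576.
y - mu = 12 - 2.16 = 9.84.
D = 2(20.577576 - 9.84) = 21.475152, which rounds to 21.4752.

21.4752


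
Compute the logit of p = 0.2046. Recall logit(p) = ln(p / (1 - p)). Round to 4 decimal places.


1 - p = 0.7954.
p/(1-p) = 0.2572.
logit = ln(0.2572) = -1.3578.

-1.3578


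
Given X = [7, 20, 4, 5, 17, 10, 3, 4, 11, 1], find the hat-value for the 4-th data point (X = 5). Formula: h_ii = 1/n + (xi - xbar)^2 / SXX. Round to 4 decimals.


Compute xbar = 8.2000 with n = 10 observations.
SXX = 353.6000.
Leverage = 1/10 + (5 - 8.2000)^2/353.6000 = 0.1290.

0.1290


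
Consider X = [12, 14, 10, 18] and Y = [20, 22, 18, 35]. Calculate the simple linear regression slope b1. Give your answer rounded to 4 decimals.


Calculate xbar = 13.5000, ybar = 23.7500.
S_xx = 35.0000, S_xy = 75.5000.
Using b1 = S_xy / S_xx = 75.5000 / 35.0000, we get b1 = 2.1571.

2.1571


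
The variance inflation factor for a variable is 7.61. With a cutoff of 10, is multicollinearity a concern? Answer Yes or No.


The threshold is 10.
VIF = 7.61 is < 10.
Multicollinearity indication: No.

No


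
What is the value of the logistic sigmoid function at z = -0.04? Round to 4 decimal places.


First, exp(0.0400) = 1.0408.
Then sigma(z) = 1/(1 + 1.0408) = 0.4900.

0.4900


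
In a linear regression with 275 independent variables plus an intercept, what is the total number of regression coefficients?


Each predictor gets one coefficient, plus one intercept.
Total parameters = 275 + 1 = 276.

276


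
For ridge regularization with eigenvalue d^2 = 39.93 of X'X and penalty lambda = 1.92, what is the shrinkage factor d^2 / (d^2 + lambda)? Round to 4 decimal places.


d^2 + lambda = 39.93 + 1.92 = 41.8500.
Shrinkage factor = 39.93/41.8500 = 0.9541.

0.9541


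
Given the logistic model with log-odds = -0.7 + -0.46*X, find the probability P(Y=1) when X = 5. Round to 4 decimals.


Linear predictor: z = -0.7 + -0.46 * 5 = -3.0000.
P = 1/(1 + exp(3.0000)) = 1/(1 + 20.0855) = 0.0474.

0.0474


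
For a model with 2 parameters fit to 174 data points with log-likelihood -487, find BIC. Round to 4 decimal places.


ln(174) = 5.159055.
k * ln(n) = 2 * 5.159055 = 10.318110.
-2L = 974.
BIC = 10.318110 + 974 = 984.318110, which rounds to 984.3181.

984.3181


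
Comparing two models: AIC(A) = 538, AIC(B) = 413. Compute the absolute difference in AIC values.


Absolute difference = |538 - 413| = 125.
The model with lower AIC (B) is preferred.

125


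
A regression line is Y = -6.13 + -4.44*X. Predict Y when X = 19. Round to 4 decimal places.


Predicted value:
Y = -6.13 + (-4.44)(19) = -6.13 + -84.3600 = -90.4900.

-90.4900


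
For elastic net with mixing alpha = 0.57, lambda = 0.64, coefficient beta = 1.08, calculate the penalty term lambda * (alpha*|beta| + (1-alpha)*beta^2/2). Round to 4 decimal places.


alpha * |beta| = 0.57 * 1.08 = 0.6156.
(1-alpha) * beta^2/2 = 0.43 * 1.1664/2 = 0.2508.
Total = 0.64 * (0.6156 + 0.2508) = 0.5545.

0.5545


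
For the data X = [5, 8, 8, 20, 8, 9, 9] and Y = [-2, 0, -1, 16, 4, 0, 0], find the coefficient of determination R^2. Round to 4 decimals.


Fit the OLS line: b0 = -9.4761, b1 = 1.2438.
SSres = 22.6732.
SStot = 235.7143.
R^2 = 1 - 22.6732/235.7143 = 0.9038.

0.9038


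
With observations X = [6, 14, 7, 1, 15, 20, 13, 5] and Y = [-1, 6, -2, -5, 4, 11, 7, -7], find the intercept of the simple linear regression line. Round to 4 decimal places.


The slope is b1 = 0.9377.
Sample means are xbar = 10.1250 and ybar = 1.6250.
Intercept: b0 = 1.6250 - (0.9377)(10.1250) = -7.8692.

-7.8692


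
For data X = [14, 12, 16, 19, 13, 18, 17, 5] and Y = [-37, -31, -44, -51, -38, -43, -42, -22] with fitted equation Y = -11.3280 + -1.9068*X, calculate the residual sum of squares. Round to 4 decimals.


For each point, residual = actual - predicted.
Residuals: [1.0232, 3.2096, -2.1632, -3.4428, -1.8836, 2.6504, 1.7436, -1.1380].
Sum of squared residuals = 42.7885.

42.7885


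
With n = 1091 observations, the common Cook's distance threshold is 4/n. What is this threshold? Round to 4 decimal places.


The threshold is 4/n.
4/1091 = 0.0037.

0.0037


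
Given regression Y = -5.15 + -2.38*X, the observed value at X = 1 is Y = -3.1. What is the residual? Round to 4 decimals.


Fitted value at X = 1 is yhat = -5.15 + -2.38*1 = -7.5300.
Residual = -3.1 - -7.5300 = 4.4300.

4.4300


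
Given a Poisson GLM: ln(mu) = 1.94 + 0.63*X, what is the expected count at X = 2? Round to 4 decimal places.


Compute eta = 1.94 + 0.63 * 2 = 3.2000.
Apply inverse link: mu = e^3.2000 = 24.5325.

24.5325


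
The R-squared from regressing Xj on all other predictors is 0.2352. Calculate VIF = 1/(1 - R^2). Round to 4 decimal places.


Denominator: 1 - 0.2352 = 0.7648.
VIF = 1 / 0.7648 = 1.3075.

1.3075


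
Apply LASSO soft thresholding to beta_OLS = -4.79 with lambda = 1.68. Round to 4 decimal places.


Check: |-4.79| = 4.79 vs lambda = 1.68.
Since |beta| > lambda, coefficient = sign(beta)*(|beta| - lambda) = -3.1100.
Soft-thresholded coefficient = -3.1100.

-3.1100


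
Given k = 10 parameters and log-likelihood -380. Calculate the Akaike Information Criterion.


AIC = 2*10 - 2*(-380).
= 20 + 760 = 780.

780


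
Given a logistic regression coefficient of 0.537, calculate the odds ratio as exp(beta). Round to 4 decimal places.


The odds ratio is computed as:
OR = e^(0.537) = 1.7109.

1.7109


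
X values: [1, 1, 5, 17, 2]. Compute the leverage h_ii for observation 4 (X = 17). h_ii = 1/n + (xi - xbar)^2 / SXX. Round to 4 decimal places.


Compute xbar = 5.2000 with n = 5 observations.
SXX = 184.8000.
Leverage = 1/5 + (17 - 5.2000)^2/184.8000 = 0.9535.

0.9535


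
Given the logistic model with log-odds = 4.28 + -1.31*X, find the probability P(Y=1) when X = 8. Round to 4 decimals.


Compute z = 4.28 + (-1.31)(8) = -6.2000.
exp(-z) = 492.7490.
P = 1/(1 + 492.7490) = 0.0020.

0.0020


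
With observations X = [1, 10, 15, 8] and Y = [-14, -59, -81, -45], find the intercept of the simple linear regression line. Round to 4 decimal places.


The slope is b1 = -4.8267.
Sample means are xbar = 8.5000 and ybar = -49.7500.
Intercept: b0 = -49.7500 - (-4.8267)(8.5000) = -8.7228.

-8.7228


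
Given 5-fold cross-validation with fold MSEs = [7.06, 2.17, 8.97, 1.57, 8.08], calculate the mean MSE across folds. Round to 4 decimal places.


Add all fold MSEs: 27.8500.
Divide by k = 5: 27.8500/5 = 5.5700.

5.5700


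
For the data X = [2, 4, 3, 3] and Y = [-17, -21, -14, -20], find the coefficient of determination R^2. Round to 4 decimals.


Fit the OLS line: b0 = -12.0000, b1 = -2.0000.
SSres = 22.0000.
SStot = 30.0000.
R^2 = 1 - 22.0000/30.0000 = 0.2667.

0.2667


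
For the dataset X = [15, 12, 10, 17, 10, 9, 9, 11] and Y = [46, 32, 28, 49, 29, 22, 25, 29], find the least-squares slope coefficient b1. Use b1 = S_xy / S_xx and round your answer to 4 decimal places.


First compute the means: xbar = 11.6250, ybar = 32.5000.
Then S_xx = sum((xi - xbar)^2) = 59.8750.
S_xy = sum((xi - xbar)(yi - ybar)) = 196.5000.
b1 = S_xy / S_xx = 196.5000 / 59.8750 = 3.2818.

3.2818


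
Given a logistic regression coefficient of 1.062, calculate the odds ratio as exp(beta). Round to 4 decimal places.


The odds ratio is computed as:
OR = e^(1.062) = 2.8921.

2.8921


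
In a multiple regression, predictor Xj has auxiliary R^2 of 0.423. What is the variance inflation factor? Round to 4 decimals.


Denominator: 1 - 0.423 = 0.577.
VIF = 1 / 0.577 = 1.7331.

1.7331


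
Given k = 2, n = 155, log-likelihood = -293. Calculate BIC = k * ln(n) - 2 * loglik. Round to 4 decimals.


k * ln(n) = 2 * ln(155) = 2 * 5.043425 = 10.086850.
-2 * loglik = -2 * (-293) = 586.
BIC = 10.086850 + 586 = 596.086850, which rounds to 596.0869.

596.0869


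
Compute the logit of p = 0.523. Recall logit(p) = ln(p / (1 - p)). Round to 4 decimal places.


Compute the odds: 0.523/0.477 = 1.0964.
Take the natural log: ln(1.0964) = 0.0921.

0.0921


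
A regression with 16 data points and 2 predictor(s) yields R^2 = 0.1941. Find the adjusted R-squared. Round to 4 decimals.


Using the formula:
(1 - 0.1941) = 0.8059.
Multiply by 15/13: 0.8059 * 15 = 12.0885, then 12.0885 / 13 = 0.9299.
Adj R^2 = 1 - 0.9299 = 0.0701.

0.0701


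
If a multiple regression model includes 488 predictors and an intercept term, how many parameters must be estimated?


Including the intercept, the model has 488 predictor coefficients + 1 intercept.
Total = 489.

489


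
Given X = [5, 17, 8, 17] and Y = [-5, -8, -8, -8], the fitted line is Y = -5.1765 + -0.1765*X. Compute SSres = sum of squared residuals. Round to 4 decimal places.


For each point, residual = actual - predicted.
Residuals: [1.0590, 0.1770, -1.4115, 0.1770].
Sum of squared residuals = 3.1765.

3.1765


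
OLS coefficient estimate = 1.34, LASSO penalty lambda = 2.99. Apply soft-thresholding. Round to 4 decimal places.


|beta_OLS| = 1.34.
lambda = 2.99.
Since |beta| <= lambda, the coefficient is set to 0.
Result = 0.0000.

0.0000


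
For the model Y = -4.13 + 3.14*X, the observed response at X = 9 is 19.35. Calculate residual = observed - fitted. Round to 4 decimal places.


Predicted = -4.13 + 3.14 * 9 = 24.1300.
Residual = 19.35 - 24.1300 = -4.7800.

-4.7800


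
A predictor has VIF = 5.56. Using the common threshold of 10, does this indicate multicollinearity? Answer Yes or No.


Check: VIF = 5.56 vs threshold = 10.
Since 5.56 < 10, the answer is No.

No


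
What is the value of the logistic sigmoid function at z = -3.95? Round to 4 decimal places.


First, exp(3.9500) = 51.9354.
Then sigma(z) = 1/(1 + 51.9354) = 0.0189.

0.0189


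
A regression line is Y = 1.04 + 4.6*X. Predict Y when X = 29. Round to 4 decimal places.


Substitute X = 29 into the equation:
Y = 1.04 + 4.6 * 29 = 1.04 + 133.4000 = 134.4400.

134.4400


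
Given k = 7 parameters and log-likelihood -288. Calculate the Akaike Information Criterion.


AIC = 2k - 2*loglik = 2(7) - 2(-288).
= 14 + 576 = 590.

590


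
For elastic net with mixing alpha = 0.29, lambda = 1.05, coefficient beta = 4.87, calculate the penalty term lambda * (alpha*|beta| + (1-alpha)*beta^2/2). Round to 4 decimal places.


L1 component = 0.29 * |4.87| = 1.4123.
L2 component = 0.71 * 4.87^2 / 2 = 8.4195.
Penalty = 1.05 * (1.4123 + 8.4195) = 1.05 * 9.8318 = 10.3234.

10.3234


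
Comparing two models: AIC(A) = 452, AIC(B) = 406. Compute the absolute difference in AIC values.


|AIC_A - AIC_B| = |452 - 406| = 46.
Model B is preferred (lower AIC).

46


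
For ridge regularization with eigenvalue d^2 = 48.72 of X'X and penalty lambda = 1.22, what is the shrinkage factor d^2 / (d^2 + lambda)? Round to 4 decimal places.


Compute the denominator: 48.72 + 1.22 = 49.9400.
Shrinkage factor = 48.72 / 49.9400 = 0.9756.

0.9756


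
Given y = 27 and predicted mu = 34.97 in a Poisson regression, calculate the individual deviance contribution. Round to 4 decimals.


y/mu = 27/34.97 = 0.772090 (approx.), and ln(27/34.97) = -0.258654.
y * ln(y/mu) = 27 * -0.258654 = -6.983658.
y - mu = -7.97.
D = 2 * (-6.983658 - -7.97) = 1.972684, which rounds to 1.9727.

1.9727


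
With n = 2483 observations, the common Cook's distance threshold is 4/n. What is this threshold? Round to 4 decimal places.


Cook's distance cutoff = 4/n = 4/2483.
= 0.0016.

0.0016


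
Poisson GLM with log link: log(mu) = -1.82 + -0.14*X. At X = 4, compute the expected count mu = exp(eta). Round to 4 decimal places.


Linear predictor: eta = -1.82 + (-0.14)(4) = -2.3800.
Expected count: mu = exp(-2.3800) = 0.0926.

0.0926


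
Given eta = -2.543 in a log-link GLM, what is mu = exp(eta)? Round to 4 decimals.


Apply the inverse link:
mu = e^-2.543 = 0.0786.

0.0786


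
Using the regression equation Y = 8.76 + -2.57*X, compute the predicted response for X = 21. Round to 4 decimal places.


Plug X = 21 into Y = 8.76 + -2.57*X:
Y = 8.76 + -53.9700 = -45.2100.

-45.2100


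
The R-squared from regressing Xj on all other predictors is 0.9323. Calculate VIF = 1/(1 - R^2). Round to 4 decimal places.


VIF = 1 / (1 - 0.9323).
= 1 / 0.0677 = 14.7710.

14.7710


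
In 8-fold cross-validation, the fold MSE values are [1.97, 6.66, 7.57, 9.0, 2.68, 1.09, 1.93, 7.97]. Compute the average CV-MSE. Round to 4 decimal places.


Total MSE across folds = 38.8700.
CV-MSE = 38.8700/8 = 4.8588.

4.8588


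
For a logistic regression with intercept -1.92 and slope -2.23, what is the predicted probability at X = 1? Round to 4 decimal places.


Linear predictor: z = -1.92 + -2.23 * 1 = -4.1500.
P = 1/(1 + exp(4.1500)) = 1/(1 + 63.4340) = 0.0155.

0.0155


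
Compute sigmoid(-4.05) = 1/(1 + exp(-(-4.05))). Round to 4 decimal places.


First, exp(4.0500) = 57.3975.
Then sigma(z) = 1/(1 + 57.3975) = 0.0171.

0.0171


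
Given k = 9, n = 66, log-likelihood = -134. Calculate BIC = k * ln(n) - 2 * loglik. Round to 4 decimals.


ln(66) = 4.189655.
k * ln(n) = 9 * 4.189655 = 37.706895.
-2L = 268.
BIC = 37.706895 + 268 = 305.706895, which rounds to 305.7069.

305.7069


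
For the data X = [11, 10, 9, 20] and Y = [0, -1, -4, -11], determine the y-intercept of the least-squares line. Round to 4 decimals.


First find the slope: b1 = -0.8571.
Means: xbar = 12.5000, ybar = -4.0000.
b0 = ybar - b1 * xbar = -4.0000 - -0.8571 * 12.5000 = 6.7143.

6.7143


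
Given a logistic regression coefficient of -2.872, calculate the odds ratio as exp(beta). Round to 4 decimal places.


The odds ratio is computed as:
OR = e^(-2.872) = 0.0566.

0.0566


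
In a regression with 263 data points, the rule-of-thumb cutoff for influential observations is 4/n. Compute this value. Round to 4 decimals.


Using the rule of thumb:
Threshold = 4 / 263 = 0.0152.

0.0152


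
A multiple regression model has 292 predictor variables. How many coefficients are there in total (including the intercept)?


Each predictor gets one coefficient, plus one intercept.
Total parameters = 292 + 1 = 293.

293
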